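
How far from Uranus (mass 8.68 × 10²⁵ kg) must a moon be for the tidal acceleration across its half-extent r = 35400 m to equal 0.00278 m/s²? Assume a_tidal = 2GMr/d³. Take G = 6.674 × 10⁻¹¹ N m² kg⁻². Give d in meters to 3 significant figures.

5.28 × 10⁷ m

2GMr/d³ = a_tidal  ⇒  d = (2GMr / a_tidal)^(1/3)
d = (2 × 6.674×10⁻¹¹ × (8.68 × 10²⁵) × (35400) / (0.00278))^(1/3)
  = 5.28 × 10⁷ m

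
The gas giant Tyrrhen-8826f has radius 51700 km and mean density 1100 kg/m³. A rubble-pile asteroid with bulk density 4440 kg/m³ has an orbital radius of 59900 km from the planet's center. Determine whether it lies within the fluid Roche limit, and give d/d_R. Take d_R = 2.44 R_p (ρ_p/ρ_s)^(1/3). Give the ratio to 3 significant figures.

inside; d/d_R ≈ 0.756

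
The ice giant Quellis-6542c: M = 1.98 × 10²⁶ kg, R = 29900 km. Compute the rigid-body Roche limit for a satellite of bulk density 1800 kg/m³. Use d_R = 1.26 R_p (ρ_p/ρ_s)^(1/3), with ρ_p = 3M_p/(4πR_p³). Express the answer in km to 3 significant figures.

37500 km

ρ_p = 3M_p/(4πR_p³) = 3 × (1.98 × 10²⁶) / (4π × (2.99 × 10⁷ m)³) = 1770 kg/m³
d_R = 1.26 × 29900 km × (1770/1800)^(1/3)
    = 37500 km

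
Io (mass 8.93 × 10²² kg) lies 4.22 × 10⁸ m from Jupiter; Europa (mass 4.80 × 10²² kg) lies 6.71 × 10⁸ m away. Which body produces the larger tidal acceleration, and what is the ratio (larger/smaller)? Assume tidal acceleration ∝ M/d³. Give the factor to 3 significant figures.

Io, by a factor of ≈ 7.48

Tidal stretch scales as M/d³; compute that for each body.
Io: (8.93 × 10²²) / (4.22 × 10⁸)³ = 1.188 × 10⁻³
Europa: (4.80 × 10²²) / (6.71 × 10⁸)³ = 1.589 × 10⁻⁴
Ratio (larger/smaller) = 7.48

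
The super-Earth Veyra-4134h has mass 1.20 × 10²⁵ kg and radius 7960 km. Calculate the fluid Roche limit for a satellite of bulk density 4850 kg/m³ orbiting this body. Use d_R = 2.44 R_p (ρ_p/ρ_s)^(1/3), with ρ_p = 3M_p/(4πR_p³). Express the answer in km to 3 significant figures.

20500 km

ρ_p = 3M_p/(4πR_p³) = 3 × (1.20 × 10²⁵) / (4π × (7.96 × 10⁶ m)³) = 5680 kg/m³
d_R = 2.44 × 7960 km × (5680/4850)^(1/3)
    = 20500 km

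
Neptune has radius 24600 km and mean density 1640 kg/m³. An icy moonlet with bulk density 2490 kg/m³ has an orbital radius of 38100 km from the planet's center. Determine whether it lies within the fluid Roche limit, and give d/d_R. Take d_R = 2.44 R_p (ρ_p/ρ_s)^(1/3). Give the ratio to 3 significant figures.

d_R = 2.44 × (24600 km) × (1640/2490)^(1/3) = 52220 km
d/d_R = (38100) / (52220) = 0.730
Since d/d_R < 1, the body is inside the Roche limit.

inside; d/d_R ≈ 0.730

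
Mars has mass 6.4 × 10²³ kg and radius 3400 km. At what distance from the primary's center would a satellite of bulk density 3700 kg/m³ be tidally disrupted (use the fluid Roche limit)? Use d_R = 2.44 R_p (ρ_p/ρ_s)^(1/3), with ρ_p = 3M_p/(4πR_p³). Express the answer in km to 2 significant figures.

ρ_p = 3M_p/(4πR_p³) = 3 × (6.4 × 10²³) / (4π × (3.4 × 10⁶ m)³) = 3900 kg/m³
d_R = 2.44 × 3400 km × (3900/3700)^(1/3)
    = 8400 km

8400 km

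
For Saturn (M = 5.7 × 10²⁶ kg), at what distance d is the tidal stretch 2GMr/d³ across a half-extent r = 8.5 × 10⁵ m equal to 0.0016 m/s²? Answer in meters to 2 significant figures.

2GMr/d³ = a_tidal  ⇒  d = (2GMr / a_tidal)^(1/3)
d = (2 × 6.674×10⁻¹¹ × (5.7 × 10²⁶) × (8.5 × 10⁵) / (0.0016))^(1/3)
  = 3.4 × 10⁸ m

3.4 × 10⁸ m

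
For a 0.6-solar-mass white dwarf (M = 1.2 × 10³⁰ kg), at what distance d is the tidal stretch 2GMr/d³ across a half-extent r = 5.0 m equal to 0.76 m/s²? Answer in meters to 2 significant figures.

2GMr/d³ = a_tidal  ⇒  d = (2GMr / a_tidal)^(1/3)
d = (2 × 6.674×10⁻¹¹ × (1.2 × 10³⁰) × (5.0) / (0.76))^(1/3)
  = 1.0 × 10⁷ m

1.0 × 10⁷ m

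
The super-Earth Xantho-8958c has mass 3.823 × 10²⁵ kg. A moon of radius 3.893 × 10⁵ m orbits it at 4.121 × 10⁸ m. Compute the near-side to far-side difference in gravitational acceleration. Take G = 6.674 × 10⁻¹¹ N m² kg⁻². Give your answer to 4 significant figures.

a_tidal = 4GMr/d³
        = 4 × (6.674 × 10⁻¹¹) × (3.823 × 10²⁵) × (3.893 × 10⁵) / (4.121 × 10⁸)³
        = 5.677 × 10⁻⁵ m/s²

5.677 × 10⁻⁵ m/s²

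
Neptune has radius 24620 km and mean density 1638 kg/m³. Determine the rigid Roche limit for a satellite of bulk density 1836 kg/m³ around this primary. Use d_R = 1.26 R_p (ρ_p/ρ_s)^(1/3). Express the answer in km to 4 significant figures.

d_R = 1.26 × 24620 km × (1638/1836)^(1/3)
    = 29860 km

29860 km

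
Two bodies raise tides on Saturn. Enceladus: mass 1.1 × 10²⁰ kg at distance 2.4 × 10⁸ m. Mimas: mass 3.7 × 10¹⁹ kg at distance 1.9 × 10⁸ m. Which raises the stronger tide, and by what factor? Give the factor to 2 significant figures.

Enceladus, by a factor of ≈ 1.5

Tidal acceleration ∝ M/d³, so compare M/d³ for each.
Enceladus: (1.1 × 10²⁰) / (2.4 × 10⁸)³ = 7.957 × 10⁻⁶
Mimas: (3.7 × 10¹⁹) / (1.9 × 10⁸)³ = 5.394 × 10⁻⁶
Ratio (larger/smaller) = 1.5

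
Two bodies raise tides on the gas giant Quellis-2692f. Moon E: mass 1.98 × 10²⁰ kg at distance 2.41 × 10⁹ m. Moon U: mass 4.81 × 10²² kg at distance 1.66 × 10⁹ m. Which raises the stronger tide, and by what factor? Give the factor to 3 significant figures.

The tide-raising term goes as M/d³ (the gradient of a 1/d² field).
Moon E: (1.98 × 10²⁰) / (2.41 × 10⁹)³ = 1.415 × 10⁻⁸
Moon U: (4.81 × 10²²) / (1.66 × 10⁹)³ = 1.052 × 10⁻⁵
Ratio (larger/smaller) = 743

Moon U, by a factor of ≈ 743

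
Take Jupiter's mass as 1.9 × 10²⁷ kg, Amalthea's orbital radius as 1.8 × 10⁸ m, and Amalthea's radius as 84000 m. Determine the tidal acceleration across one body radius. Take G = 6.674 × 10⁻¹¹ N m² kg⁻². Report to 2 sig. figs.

a_tidal = 2GMr/d³
        = 2 × (6.674 × 10⁻¹¹) × (1.9 × 10²⁷) × (84000) / (1.8 × 10⁸)³
        = 3.7 × 10⁻³ m/s²

3.7 × 10⁻³ m/s²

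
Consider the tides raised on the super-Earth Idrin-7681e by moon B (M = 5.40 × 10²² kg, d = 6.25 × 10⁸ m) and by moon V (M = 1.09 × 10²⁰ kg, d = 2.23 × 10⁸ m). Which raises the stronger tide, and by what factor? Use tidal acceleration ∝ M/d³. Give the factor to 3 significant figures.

Tidal stretch scales as M/d³; compute that for each body.
Moon B: (5.40 × 10²²) / (6.25 × 10⁸)³ = 2.212 × 10⁻⁴
Moon V: (1.09 × 10²⁰) / (2.23 × 10⁸)³ = 9.829 × 10⁻⁶
Ratio (larger/smaller) = 22.5

Moon B, by a factor of ≈ 22.5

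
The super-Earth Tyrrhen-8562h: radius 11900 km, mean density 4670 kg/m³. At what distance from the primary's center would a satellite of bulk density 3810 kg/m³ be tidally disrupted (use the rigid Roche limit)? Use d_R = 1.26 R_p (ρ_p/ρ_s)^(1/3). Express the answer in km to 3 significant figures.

d_R = 1.26 × 11900 km × (4670/3810)^(1/3)
    = 16000 km

16000 km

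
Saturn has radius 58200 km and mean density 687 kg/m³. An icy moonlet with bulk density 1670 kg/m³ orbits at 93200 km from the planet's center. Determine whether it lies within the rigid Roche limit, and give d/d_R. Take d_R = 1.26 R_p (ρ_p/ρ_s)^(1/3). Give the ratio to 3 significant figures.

d_R = 1.26 × (58200 km) × (687/1670)^(1/3) = 54540 km
d/d_R = (93200) / (54540) = 1.71
Since d/d_R > 1, the body is outside the Roche limit.

outside; d/d_R ≈ 1.71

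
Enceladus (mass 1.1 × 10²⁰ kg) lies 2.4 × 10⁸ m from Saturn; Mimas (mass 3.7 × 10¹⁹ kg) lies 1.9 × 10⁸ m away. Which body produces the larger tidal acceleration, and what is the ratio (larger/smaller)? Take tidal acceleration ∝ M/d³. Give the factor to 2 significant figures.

Enceladus, by a factor of ≈ 1.5

Compare M/d³ for the two perturbers:
Enceladus: (1.1 × 10²⁰) / (2.4 × 10⁸)³ = 7.957 × 10⁻⁶
Mimas: (3.7 × 10¹⁹) / (1.9 × 10⁸)³ = 5.394 × 10⁻⁶
Ratio (larger/smaller) = 1.5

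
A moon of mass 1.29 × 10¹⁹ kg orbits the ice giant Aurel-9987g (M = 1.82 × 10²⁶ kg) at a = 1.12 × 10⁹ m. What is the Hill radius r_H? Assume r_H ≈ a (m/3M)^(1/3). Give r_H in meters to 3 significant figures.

3.21 × 10⁶ m

r_H ≈ a (m/3M)^(1/3)
    = (1.12 × 10⁹) × (1.29 × 10¹⁹ / (3 × 1.82 × 10²⁶))^(1/3)
    = 3.21 × 10⁶ m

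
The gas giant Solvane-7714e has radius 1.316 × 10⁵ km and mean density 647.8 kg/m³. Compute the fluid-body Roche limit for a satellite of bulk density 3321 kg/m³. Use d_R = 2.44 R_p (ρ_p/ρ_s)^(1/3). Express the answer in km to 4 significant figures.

d_R = 2.44 × 1.316 × 10⁵ km × (647.8/3321)^(1/3)
    = 1.862 × 10⁵ km

1.862 × 10⁵ km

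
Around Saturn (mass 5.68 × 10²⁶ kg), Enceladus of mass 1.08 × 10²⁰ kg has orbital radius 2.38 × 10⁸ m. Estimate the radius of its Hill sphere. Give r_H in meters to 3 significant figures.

r_H ≈ a (m/3M)^(1/3)
    = (2.38 × 10⁸) × (1.08 × 10²⁰ / (3 × 5.68 × 10²⁶))^(1/3)
    = 9.49 × 10⁵ m

9.49 × 10⁵ m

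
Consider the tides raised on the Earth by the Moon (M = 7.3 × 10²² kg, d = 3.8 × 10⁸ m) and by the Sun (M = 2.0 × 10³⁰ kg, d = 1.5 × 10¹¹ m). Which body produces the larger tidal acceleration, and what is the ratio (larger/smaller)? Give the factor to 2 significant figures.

Compare M/d³ for the two perturbers:
The Moon: (7.3 × 10²²) / (3.8 × 10⁸)³ = 1.330 × 10⁻³
The Sun: (2.0 × 10³⁰) / (1.5 × 10¹¹)³ = 5.926 × 10⁻⁴
Ratio (larger/smaller) = 2.2

The Moon, by a factor of ≈ 2.2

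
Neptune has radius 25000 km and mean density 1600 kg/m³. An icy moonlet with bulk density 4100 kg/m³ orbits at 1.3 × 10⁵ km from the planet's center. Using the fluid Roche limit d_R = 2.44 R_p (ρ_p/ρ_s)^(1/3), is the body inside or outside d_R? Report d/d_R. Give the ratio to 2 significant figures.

outside; d/d_R ≈ 2.9

d_R = 2.44 × (25000 km) × (1600/4100)^(1/3) = 44580 km
d/d_R = (1.3 × 10⁵) / (44580) = 2.9
Since d/d_R > 1, the body is outside the Roche limit.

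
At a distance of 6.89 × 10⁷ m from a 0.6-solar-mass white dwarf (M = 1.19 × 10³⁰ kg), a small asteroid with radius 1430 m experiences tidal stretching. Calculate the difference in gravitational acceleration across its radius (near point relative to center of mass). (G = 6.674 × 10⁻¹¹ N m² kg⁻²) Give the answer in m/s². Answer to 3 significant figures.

a_tidal = 2GMr/d³
        = 2 × (6.674 × 10⁻¹¹) × (1.19 × 10³⁰) × (1430) / (6.89 × 10⁷)³
        = 6.94 × 10⁻¹ m/s²

6.94 × 10⁻¹ m/s²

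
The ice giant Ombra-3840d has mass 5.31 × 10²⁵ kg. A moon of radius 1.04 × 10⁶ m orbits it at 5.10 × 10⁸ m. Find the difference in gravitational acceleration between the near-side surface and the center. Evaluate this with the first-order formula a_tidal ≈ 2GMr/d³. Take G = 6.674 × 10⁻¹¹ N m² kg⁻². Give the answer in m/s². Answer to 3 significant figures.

Since r ≪ d, expand the inverse-square field across one radius to get the leading 2GMr/d³ term.
Δa = 2GMr/d³
   = 2 × (6.674 × 10⁻¹¹) × (5.31 × 10²⁵) × (1.04 × 10⁶) / (5.10 × 10⁸)³
   = 5.56 × 10⁻⁵ m/s²

5.56 × 10⁻⁵ m/s²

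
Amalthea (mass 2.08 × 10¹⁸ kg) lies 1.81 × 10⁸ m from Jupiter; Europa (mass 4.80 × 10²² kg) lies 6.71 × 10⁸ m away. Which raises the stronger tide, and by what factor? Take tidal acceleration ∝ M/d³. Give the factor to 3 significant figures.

The tide-raising term goes as M/d³ (the gradient of a 1/d² field).
Amalthea: (2.08 × 10¹⁸) / (1.81 × 10⁸)³ = 3.508 × 10⁻⁷
Europa: (4.80 × 10²²) / (6.71 × 10⁸)³ = 1.589 × 10⁻⁴
Ratio (larger/smaller) = 453

Europa, by a factor of ≈ 453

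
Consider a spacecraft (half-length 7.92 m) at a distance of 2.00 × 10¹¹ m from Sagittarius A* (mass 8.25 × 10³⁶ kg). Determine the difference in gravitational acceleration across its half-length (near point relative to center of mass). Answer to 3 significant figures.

1.09 × 10⁻⁶ m/s²

a_tidal = 2GMr/d³
        = 2 × (6.674 × 10⁻¹¹) × (8.25 × 10³⁶) × (7.92) / (2.00 × 10¹¹)³
        = 1.09 × 10⁻⁶ m/s²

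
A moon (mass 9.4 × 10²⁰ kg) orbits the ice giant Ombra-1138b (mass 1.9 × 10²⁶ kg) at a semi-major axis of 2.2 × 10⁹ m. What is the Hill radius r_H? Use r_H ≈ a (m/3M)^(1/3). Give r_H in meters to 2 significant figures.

2.6 × 10⁷ m

r_H ≈ a (m/3M)^(1/3)
    = (2.2 × 10⁹) × (9.4 × 10²⁰ / (3 × 1.9 × 10²⁶))^(1/3)
    = 2.6 × 10⁷ m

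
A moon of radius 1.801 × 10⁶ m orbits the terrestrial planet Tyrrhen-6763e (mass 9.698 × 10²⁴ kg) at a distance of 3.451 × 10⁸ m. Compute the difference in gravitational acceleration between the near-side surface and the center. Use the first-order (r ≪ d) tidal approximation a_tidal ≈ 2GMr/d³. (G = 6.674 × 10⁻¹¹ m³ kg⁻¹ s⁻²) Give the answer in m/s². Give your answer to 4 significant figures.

5.673 × 10⁻⁵ m/s²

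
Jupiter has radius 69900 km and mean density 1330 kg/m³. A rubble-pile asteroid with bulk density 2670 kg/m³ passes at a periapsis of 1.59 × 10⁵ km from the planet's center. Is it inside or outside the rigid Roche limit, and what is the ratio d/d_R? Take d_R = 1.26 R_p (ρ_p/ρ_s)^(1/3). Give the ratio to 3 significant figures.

outside; d/d_R ≈ 2.28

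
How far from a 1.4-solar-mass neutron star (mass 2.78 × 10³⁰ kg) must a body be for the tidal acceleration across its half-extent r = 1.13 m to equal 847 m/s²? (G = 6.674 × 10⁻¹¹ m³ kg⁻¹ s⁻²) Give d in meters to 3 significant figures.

2GMr/d³ = a_tidal  ⇒  d = (2GMr / a_tidal)^(1/3)
d = (2 × 6.674×10⁻¹¹ × (2.78 × 10³⁰) × (1.13) / (847))^(1/3)
  = 7.91 × 10⁵ m

7.91 × 10⁵ m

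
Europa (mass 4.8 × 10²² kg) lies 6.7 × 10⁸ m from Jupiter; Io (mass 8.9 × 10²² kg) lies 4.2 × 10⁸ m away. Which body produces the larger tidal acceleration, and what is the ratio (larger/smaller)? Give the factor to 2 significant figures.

Compare M/d³ for the two perturbers:
Europa: (4.8 × 10²²) / (6.7 × 10⁸)³ = 1.596 × 10⁻⁴
Io: (8.9 × 10²²) / (4.2 × 10⁸)³ = 1.201 × 10⁻³
Ratio (larger/smaller) = 7.5

Io, by a factor of ≈ 7.5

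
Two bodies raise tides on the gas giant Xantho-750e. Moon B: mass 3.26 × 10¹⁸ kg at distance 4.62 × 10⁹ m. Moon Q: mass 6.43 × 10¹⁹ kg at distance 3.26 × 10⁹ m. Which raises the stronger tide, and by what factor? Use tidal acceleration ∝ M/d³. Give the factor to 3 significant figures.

Tidal acceleration ∝ M/d³, so compare M/d³ for each.
Moon B: (3.26 × 10¹⁸) / (4.62 × 10⁹)³ = 3.306 × 10⁻¹¹
Moon Q: (6.43 × 10¹⁹) / (3.26 × 10⁹)³ = 1.856 × 10⁻⁹
Ratio (larger/smaller) = 56.1

Moon Q, by a factor of ≈ 56.1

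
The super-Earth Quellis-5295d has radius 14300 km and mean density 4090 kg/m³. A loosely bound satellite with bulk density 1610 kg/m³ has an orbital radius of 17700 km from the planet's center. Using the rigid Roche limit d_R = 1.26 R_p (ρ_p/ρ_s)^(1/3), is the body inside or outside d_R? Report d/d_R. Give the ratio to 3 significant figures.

d_R = 1.26 × (14300 km) × (4090/1610)^(1/3) = 24590 km
d/d_R = (17700) / (24590) = 0.720
Since d/d_R < 1, the body is inside the Roche limit.

inside; d/d_R ≈ 0.720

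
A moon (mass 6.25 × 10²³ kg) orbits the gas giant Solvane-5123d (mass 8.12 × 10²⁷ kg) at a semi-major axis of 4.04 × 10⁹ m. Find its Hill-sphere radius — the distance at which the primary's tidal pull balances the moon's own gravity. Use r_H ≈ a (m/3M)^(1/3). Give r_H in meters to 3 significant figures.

r_H ≈ a (m/3M)^(1/3)
    = (4.04 × 10⁹) × (6.25 × 10²³ / (3 × 8.12 × 10²⁷))^(1/3)
    = 1.19 × 10⁸ m

1.19 × 10⁸ m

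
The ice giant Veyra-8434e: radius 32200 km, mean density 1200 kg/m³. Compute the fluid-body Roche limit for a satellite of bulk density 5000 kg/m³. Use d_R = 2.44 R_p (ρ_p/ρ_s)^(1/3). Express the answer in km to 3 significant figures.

48800 km

d_R = 2.44 × 32200 km × (1200/5000)^(1/3)
    = 48800 km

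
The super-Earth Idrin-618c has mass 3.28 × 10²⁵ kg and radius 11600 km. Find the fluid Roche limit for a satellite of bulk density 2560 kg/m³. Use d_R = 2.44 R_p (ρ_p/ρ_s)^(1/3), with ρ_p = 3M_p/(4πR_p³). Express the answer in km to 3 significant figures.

ρ_p = 3M_p/(4πR_p³) = 3 × (3.28 × 10²⁵) / (4π × (1.16 × 10⁷ m)³) = 5020 kg/m³
d_R = 2.44 × 11600 km × (5020/2560)^(1/3)
    = 35400 km

35400 km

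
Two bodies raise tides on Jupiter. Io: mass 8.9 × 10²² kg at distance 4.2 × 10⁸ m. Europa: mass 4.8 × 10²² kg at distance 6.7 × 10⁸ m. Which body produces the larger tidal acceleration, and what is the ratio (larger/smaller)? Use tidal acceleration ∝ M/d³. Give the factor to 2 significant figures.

Io, by a factor of ≈ 7.5

Tidal acceleration ∝ M/d³, so compare M/d³ for each.
Io: (8.9 × 10²²) / (4.2 × 10⁸)³ = 1.201 × 10⁻³
Europa: (4.8 × 10²²) / (6.7 × 10⁸)³ = 1.596 × 10⁻⁴
Ratio (larger/smaller) = 7.5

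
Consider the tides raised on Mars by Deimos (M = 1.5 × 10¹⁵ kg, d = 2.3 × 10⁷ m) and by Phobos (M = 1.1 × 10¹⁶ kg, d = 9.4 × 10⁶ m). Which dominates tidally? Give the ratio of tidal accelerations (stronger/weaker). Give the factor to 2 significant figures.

Tidal acceleration ∝ M/d³, so compare M/d³ for each.
Deimos: (1.5 × 10¹⁵) / (2.3 × 10⁷)³ = 1.233 × 10⁻⁷
Phobos: (1.1 × 10¹⁶) / (9.4 × 10⁶)³ = 1.324 × 10⁻⁵
Ratio (larger/smaller) = 110

Phobos, by a factor of ≈ 110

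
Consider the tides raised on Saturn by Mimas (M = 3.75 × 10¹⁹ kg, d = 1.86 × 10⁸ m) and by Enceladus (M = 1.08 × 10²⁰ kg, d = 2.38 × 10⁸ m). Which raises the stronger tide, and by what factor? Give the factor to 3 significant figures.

Enceladus, by a factor of ≈ 1.37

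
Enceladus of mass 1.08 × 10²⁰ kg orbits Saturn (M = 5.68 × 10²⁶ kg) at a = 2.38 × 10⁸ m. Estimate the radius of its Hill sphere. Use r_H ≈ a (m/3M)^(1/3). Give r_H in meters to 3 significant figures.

9.49 × 10⁵ m

r_H ≈ a (m/3M)^(1/3)
    = (2.38 × 10⁸) × (1.08 × 10²⁰ / (3 × 5.68 × 10²⁶))^(1/3)
    = 9.49 × 10⁵ m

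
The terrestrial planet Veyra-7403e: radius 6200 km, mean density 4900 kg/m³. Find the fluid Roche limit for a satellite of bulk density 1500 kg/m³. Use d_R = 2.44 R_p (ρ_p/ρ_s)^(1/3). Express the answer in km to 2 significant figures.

d_R = 2.44 × 6200 km × (4900/1500)^(1/3)
    = 22000 km

22000 km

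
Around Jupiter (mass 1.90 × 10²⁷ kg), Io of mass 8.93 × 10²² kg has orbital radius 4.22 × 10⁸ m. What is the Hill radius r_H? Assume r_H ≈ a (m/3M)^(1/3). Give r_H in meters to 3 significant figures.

r_H ≈ a (m/3M)^(1/3)
    = (4.22 × 10⁸) × (8.93 × 10²² / (3 × 1.90 × 10²⁷))^(1/3)
    = 1.06 × 10⁷ m

1.06 × 10⁷ m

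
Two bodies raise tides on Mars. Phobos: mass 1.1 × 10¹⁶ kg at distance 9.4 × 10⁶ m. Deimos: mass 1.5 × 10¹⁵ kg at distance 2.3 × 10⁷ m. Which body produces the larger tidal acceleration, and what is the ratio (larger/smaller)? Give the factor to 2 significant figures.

Phobos, by a factor of ≈ 110

Compare M/d³ for the two perturbers:
Phobos: (1.1 × 10¹⁶) / (9.4 × 10⁶)³ = 1.324 × 10⁻⁵
Deimos: (1.5 × 10¹⁵) / (2.3 × 10⁷)³ = 1.233 × 10⁻⁷
Ratio (larger/smaller) = 110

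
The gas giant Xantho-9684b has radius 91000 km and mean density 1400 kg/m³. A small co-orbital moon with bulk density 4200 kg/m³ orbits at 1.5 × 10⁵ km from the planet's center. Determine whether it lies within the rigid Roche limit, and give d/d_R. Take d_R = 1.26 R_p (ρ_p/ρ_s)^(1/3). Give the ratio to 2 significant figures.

d_R = 1.26 × (91000 km) × (1400/4200)^(1/3) = 79500 km
d/d_R = (1.5 × 10⁵) / (79500) = 1.9
Since d/d_R > 1, the body is outside the Roche limit.

outside; d/d_R ≈ 1.9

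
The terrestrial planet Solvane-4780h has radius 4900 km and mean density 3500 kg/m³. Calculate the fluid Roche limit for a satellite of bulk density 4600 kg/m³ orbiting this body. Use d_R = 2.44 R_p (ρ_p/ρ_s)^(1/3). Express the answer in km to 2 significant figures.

11000 km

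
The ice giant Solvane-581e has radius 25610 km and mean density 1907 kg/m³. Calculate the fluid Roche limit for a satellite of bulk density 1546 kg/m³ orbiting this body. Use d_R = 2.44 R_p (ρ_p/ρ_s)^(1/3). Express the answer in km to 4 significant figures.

67020 km

d_R = 2.44 × 25610 km × (1907/1546)^(1/3)
    = 67020 km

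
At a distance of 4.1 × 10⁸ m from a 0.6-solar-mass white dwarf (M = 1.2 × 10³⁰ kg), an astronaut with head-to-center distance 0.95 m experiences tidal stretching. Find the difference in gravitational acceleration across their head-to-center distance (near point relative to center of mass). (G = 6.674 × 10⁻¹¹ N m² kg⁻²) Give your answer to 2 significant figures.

Δg = 2GMr/d³
   = 2 × (6.674 × 10⁻¹¹) × (1.2 × 10³⁰) × (0.95) / (4.1 × 10⁸)³
   = 2.2 × 10⁻⁶ m/s²

2.2 × 10⁻⁶ m/s²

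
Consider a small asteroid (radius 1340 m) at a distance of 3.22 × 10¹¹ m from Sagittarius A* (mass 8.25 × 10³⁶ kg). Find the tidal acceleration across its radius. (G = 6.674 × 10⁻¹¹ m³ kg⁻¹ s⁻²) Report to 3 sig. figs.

Δg = 2GMr/d³
   = 2 × (6.674 × 10⁻¹¹) × (8.25 × 10³⁶) × (1340) / (3.22 × 10¹¹)³
   = 4.42 × 10⁻⁵ m/s²

4.42 × 10⁻⁵ m/s²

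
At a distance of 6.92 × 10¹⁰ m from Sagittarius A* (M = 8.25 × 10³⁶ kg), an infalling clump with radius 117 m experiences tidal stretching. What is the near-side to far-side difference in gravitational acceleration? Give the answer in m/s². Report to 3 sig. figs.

a_tidal = 4GMr/d³
        = 4 × (6.674 × 10⁻¹¹) × (8.25 × 10³⁶) × (117) / (6.92 × 10¹⁰)³
        = 7.78 × 10⁻⁴ m/s²

7.78 × 10⁻⁴ m/s²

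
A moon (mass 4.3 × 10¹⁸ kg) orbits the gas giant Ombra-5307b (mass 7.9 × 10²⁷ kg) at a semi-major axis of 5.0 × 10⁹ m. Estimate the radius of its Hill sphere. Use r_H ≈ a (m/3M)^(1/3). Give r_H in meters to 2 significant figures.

2.8 × 10⁶ m

r_H ≈ a (m/3M)^(1/3)
    = (5.0 × 10⁹) × (4.3 × 10¹⁸ / (3 × 7.9 × 10²⁷))^(1/3)
    = 2.8 × 10⁶ m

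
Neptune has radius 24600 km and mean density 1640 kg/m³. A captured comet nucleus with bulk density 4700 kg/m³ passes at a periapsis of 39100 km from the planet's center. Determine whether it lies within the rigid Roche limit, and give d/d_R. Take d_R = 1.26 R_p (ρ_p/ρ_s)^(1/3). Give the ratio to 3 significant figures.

outside; d/d_R ≈ 1.79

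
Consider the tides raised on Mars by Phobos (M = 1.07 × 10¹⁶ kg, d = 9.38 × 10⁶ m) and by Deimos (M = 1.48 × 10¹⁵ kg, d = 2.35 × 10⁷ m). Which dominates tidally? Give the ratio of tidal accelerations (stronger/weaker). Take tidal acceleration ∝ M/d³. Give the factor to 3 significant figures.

Phobos, by a factor of ≈ 114

Compare M/d³ for the two perturbers:
Phobos: (1.07 × 10¹⁶) / (9.38 × 10⁶)³ = 1.297 × 10⁻⁵
Deimos: (1.48 × 10¹⁵) / (2.35 × 10⁷)³ = 1.140 × 10⁻⁷
Ratio (larger/smaller) = 114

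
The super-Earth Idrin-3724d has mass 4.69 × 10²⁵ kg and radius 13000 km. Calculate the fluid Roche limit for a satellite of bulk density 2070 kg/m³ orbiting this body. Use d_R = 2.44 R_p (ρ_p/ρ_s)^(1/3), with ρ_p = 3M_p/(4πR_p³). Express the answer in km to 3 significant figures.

42800 km

ρ_p = 3M_p/(4πR_p³) = 3 × (4.69 × 10²⁵) / (4π × (1.30 × 10⁷ m)³) = 5100 kg/m³
d_R = 2.44 × 13000 km × (5100/2070)^(1/3)
    = 42800 km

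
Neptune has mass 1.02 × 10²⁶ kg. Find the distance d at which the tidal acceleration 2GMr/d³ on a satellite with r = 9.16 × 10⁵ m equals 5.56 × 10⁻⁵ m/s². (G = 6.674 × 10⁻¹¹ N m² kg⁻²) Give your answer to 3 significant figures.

6.08 × 10⁸ m

2GMr/d³ = a_tidal  ⇒  d = (2GMr / a_tidal)^(1/3)
d = (2 × 6.674×10⁻¹¹ × (1.02 × 10²⁶) × (9.16 × 10⁵) / (5.56 × 10⁻⁵))^(1/3)
  = 6.08 × 10⁸ m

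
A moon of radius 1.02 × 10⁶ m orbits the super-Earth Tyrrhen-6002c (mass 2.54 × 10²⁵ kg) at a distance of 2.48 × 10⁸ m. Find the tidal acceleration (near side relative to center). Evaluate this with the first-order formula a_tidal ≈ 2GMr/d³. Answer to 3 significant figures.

Δa = 2GMr/d³
   = 2 × (6.674 × 10⁻¹¹) × (2.54 × 10²⁵) × (1.02 × 10⁶) / (2.48 × 10⁸)³
   = 2.27 × 10⁻⁴ m/s²

2.27 × 10⁻⁴ m/s²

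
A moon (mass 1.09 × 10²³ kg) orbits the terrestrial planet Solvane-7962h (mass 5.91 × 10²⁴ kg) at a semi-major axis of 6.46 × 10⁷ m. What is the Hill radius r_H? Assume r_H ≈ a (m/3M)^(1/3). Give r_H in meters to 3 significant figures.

1.18 × 10⁷ m

r_H ≈ a (m/3M)^(1/3)
    = (6.46 × 10⁷) × (1.09 × 10²³ / (3 × 5.91 × 10²⁴))^(1/3)
    = 1.18 × 10⁷ m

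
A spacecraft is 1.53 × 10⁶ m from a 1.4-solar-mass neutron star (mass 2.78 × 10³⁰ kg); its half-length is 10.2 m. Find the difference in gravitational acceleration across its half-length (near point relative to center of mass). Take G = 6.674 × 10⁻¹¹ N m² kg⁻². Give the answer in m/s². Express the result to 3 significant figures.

Δg = 2GMr/d³
   = 2 × (6.674 × 10⁻¹¹) × (2.78 × 10³⁰) × (10.2) / (1.53 × 10⁶)³
   = 1.06 × 10³ m/s²

1.06 × 10³ m/s²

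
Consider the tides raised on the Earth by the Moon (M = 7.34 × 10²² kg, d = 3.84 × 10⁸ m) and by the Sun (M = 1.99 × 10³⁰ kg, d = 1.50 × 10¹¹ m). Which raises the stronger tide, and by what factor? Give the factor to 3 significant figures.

The Moon, by a factor of ≈ 2.20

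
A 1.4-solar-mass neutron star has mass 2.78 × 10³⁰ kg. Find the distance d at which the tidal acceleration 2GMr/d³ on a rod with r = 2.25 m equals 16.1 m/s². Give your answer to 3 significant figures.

2GMr/d³ = a_tidal  ⇒  d = (2GMr / a_tidal)^(1/3)
d = (2 × 6.674×10⁻¹¹ × (2.78 × 10³⁰) × (2.25) / (16.1))^(1/3)
  = 3.73 × 10⁶ m

3.73 × 10⁶ m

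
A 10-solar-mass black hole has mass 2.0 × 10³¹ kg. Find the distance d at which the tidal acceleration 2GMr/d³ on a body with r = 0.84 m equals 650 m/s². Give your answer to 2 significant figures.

2GMr/d³ = a_tidal  ⇒  d = (2GMr / a_tidal)^(1/3)
d = (2 × 6.674×10⁻¹¹ × (2.0 × 10³¹) × (0.84) / (650))^(1/3)
  = 1.5 × 10⁶ m

1.5 × 10⁶ m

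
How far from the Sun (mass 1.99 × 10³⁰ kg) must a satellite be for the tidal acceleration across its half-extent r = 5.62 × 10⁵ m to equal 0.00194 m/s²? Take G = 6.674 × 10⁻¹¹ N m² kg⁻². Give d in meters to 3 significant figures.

2GMr/d³ = a_tidal  ⇒  d = (2GMr / a_tidal)^(1/3)
d = (2 × 6.674×10⁻¹¹ × (1.99 × 10³⁰) × (5.62 × 10⁵) / (0.00194))^(1/3)
  = 4.25 × 10⁹ m

4.25 × 10⁹ m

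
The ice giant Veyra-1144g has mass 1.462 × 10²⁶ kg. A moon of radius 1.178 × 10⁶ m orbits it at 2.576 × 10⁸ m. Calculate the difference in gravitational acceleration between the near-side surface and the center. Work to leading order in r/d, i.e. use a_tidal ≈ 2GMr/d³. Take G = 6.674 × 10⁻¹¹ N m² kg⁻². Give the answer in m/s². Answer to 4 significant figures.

1.345 × 10⁻³ m/s²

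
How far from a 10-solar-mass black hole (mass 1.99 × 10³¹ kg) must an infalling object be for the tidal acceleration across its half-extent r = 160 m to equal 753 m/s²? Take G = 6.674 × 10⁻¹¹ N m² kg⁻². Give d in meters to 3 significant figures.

8.26 × 10⁶ m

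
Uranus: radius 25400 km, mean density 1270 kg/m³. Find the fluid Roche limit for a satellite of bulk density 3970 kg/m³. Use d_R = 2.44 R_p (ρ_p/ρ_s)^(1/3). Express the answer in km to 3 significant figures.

d_R = 2.44 × 25400 km × (1270/3970)^(1/3)
    = 42400 km

42400 km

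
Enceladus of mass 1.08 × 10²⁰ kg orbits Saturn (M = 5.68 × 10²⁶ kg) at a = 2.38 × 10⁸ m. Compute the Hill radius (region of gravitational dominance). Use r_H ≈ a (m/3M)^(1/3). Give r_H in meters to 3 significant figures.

9.49 × 10⁵ m

r_H ≈ a (m/3M)^(1/3)
    = (2.38 × 10⁸) × (1.08 × 10²⁰ / (3 × 5.68 × 10²⁶))^(1/3)
    = 9.49 × 10⁵ m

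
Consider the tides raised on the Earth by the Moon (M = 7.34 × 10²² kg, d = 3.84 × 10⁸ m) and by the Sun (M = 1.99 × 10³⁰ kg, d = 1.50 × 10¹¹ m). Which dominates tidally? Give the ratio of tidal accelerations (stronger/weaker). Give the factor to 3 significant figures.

The tide-raising term goes as M/d³ (the gradient of a 1/d² field).
The Moon: (7.34 × 10²²) / (3.84 × 10⁸)³ = 1.296 × 10⁻³
The Sun: (1.99 × 10³⁰) / (1.50 × 10¹¹)³ = 5.896 × 10⁻⁴
Ratio (larger/smaller) = 2.20

The Moon, by a factor of ≈ 2.20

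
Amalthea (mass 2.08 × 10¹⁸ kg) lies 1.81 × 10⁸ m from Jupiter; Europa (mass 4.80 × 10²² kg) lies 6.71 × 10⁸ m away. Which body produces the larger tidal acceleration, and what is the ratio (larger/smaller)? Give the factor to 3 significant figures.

Europa, by a factor of ≈ 453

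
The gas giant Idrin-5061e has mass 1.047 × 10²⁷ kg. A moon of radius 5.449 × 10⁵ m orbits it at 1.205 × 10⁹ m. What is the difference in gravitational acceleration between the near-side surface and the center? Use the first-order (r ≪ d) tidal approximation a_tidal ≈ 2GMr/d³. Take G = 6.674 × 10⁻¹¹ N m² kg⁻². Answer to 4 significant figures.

4.352 × 10⁻⁵ m/s²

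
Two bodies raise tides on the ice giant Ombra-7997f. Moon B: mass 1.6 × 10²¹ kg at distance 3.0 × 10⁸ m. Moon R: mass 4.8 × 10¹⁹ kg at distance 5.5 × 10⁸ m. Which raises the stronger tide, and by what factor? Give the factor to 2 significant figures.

The tide-raising term goes as M/d³ (the gradient of a 1/d² field).
Moon B: (1.6 × 10²¹) / (3.0 × 10⁸)³ = 5.926 × 10⁻⁵
Moon R: (4.8 × 10¹⁹) / (5.5 × 10⁸)³ = 2.885 × 10⁻⁷
Ratio (larger/smaller) = 210

Moon B, by a factor of ≈ 210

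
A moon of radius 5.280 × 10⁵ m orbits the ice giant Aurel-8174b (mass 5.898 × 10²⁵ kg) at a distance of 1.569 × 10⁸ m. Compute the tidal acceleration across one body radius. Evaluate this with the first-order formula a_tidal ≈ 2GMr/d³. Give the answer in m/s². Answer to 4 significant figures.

1.076 × 10⁻³ m/s²

a_tidal = 2GMr/d³
        = 2 × (6.674 × 10⁻¹¹) × (5.898 × 10²⁵) × (5.280 × 10⁵) / (1.569 × 10⁸)³
        = 1.076 × 10⁻³ m/s²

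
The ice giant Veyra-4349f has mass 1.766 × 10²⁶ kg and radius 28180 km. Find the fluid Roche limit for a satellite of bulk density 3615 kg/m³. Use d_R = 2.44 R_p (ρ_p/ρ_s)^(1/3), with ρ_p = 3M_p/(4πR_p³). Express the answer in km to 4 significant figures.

ρ_p = 3M_p/(4πR_p³) = 3 × (1.766 × 10²⁶) / (4π × (2.818 × 10⁷ m)³) = 1884 kg/m³
d_R = 2.44 × 28180 km × (1884/3615)^(1/3)
    = 55330 km

55330 km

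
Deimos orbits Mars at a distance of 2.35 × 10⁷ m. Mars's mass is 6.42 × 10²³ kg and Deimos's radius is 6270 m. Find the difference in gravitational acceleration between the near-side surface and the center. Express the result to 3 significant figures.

4.14 × 10⁻⁵ m/s²

The tidal stretch is the gradient of GM/d² times the body's extent r, hence the 1/d³ dependence.
Δg = 2GMr/d³
   = 2 × (6.674 × 10⁻¹¹) × (6.42 × 10²³) × (6270) / (2.35 × 10⁷)³
   = 4.14 × 10⁻⁵ m/s²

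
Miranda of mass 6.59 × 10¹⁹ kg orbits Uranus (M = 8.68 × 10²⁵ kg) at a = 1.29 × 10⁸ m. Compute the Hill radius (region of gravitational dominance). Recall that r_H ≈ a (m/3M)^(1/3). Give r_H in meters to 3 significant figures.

8.16 × 10⁵ m

r_H ≈ a (m/3M)^(1/3)
    = (1.29 × 10⁸) × (6.59 × 10¹⁹ / (3 × 8.68 × 10²⁵))^(1/3)
    = 8.16 × 10⁵ m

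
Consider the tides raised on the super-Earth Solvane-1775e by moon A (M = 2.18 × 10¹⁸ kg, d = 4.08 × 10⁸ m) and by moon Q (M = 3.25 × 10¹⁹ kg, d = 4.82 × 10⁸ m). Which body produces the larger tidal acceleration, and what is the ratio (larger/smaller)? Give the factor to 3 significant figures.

Compare M/d³ for the two perturbers:
Moon A: (2.18 × 10¹⁸) / (4.08 × 10⁸)³ = 3.210 × 10⁻⁸
Moon Q: (3.25 × 10¹⁹) / (4.82 × 10⁸)³ = 2.902 × 10⁻⁷
Ratio (larger/smaller) = 9.04

Moon Q, by a factor of ≈ 9.04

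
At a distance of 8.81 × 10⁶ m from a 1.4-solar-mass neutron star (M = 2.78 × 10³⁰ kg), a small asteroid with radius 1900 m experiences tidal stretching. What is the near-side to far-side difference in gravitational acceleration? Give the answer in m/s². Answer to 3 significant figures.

2.06 × 10³ m/s²

a_tidal = 4GMr/d³
        = 4 × (6.674 × 10⁻¹¹) × (2.78 × 10³⁰) × (1900) / (8.81 × 10⁶)³
        = 2.06 × 10³ m/s²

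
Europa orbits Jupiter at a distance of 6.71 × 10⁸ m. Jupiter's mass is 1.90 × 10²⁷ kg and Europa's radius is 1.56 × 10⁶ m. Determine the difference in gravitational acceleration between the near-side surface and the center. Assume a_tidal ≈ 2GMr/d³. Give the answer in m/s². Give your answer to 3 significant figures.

Δa = 2GMr/d³
   = 2 × (6.674 × 10⁻¹¹) × (1.90 × 10²⁷) × (1.56 × 10⁶) / (6.71 × 10⁸)³
   = 1.31 × 10⁻³ m/s²

1.31 × 10⁻³ m/s²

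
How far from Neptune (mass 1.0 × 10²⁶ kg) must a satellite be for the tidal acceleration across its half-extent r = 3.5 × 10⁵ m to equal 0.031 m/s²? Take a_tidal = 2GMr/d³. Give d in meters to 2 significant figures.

5.3 × 10⁷ m

2GMr/d³ = a_tidal  ⇒  d = (2GMr / a_tidal)^(1/3)
d = (2 × 6.674×10⁻¹¹ × (1.0 × 10²⁶) × (3.5 × 10⁵) / (0.031))^(1/3)
  = 5.3 × 10⁷ m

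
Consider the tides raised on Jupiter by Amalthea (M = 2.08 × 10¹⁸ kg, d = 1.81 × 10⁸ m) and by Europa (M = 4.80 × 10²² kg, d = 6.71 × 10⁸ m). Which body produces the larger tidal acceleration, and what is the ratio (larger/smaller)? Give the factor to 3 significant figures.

Europa, by a factor of ≈ 453

Tidal stretch scales as M/d³; compute that for each body.
Amalthea: (2.08 × 10¹⁸) / (1.81 × 10⁸)³ = 3.508 × 10⁻⁷
Europa: (4.80 × 10²²) / (6.71 × 10⁸)³ = 1.589 × 10⁻⁴
Ratio (larger/smaller) = 453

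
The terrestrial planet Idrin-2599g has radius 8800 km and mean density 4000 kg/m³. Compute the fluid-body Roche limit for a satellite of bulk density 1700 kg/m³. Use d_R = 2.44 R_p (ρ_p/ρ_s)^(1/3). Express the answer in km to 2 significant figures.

d_R = 2.44 × 8800 km × (4000/1700)^(1/3)
    = 29000 km

29000 km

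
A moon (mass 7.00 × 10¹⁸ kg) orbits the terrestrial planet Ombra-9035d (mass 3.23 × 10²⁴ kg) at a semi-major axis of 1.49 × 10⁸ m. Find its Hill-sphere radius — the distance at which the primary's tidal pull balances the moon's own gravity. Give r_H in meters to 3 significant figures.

1.34 × 10⁶ m

r_H ≈ a (m/3M)^(1/3)
    = (1.49 × 10⁸) × (7.00 × 10¹⁸ / (3 × 3.23 × 10²⁴))^(1/3)
    = 1.34 × 10⁶ m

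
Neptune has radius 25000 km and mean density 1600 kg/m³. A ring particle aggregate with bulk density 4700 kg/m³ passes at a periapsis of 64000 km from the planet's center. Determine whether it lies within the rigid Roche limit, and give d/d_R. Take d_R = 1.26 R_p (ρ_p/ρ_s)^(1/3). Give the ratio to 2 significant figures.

d_R = 1.26 × (25000 km) × (1600/4700)^(1/3) = 21990 km
d/d_R = (64000) / (21990) = 2.9
Since d/d_R > 1, the body is outside the Roche limit.

outside; d/d_R ≈ 2.9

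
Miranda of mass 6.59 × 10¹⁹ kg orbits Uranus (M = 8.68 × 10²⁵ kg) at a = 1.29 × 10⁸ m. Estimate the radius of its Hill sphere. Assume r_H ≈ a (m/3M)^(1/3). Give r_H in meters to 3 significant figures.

8.16 × 10⁵ m

r_H ≈ a (m/3M)^(1/3)
    = (1.29 × 10⁸) × (6.59 × 10¹⁹ / (3 × 8.68 × 10²⁵))^(1/3)
    = 8.16 × 10⁵ m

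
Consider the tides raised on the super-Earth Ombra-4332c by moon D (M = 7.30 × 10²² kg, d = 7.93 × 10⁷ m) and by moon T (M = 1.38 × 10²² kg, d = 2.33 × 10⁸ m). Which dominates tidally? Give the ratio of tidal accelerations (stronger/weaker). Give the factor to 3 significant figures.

The tide-raising term goes as M/d³ (the gradient of a 1/d² field).
Moon D: (7.30 × 10²²) / (7.93 × 10⁷)³ = 1.464 × 10⁻¹
Moon T: (1.38 × 10²²) / (2.33 × 10⁸)³ = 1.091 × 10⁻³
Ratio (larger/smaller) = 134

Moon D, by a factor of ≈ 134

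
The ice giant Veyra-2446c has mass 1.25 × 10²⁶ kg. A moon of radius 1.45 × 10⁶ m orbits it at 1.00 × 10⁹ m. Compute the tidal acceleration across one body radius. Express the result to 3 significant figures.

2.42 × 10⁻⁵ m/s²

a_tidal = 2GMr/d³
        = 2 × (6.674 × 10⁻¹¹) × (1.25 × 10²⁶) × (1.45 × 10⁶) / (1.00 × 10⁹)³
        = 2.42 × 10⁻⁵ m/s²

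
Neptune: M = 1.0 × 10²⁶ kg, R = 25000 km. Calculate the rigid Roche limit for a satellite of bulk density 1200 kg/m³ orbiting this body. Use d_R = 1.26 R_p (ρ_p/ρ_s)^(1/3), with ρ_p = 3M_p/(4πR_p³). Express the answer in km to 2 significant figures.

ρ_p = 3M_p/(4πR_p³) = 3 × (1.0 × 10²⁶) / (4π × (2.5 × 10⁷ m)³) = 1500 kg/m³
d_R = 1.26 × 25000 km × (1500/1200)^(1/3)
    = 34000 km

34000 km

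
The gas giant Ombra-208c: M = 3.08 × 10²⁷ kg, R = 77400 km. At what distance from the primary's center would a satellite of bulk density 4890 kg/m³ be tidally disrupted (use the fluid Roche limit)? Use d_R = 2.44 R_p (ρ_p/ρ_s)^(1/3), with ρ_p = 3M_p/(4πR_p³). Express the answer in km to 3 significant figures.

ρ_p = 3M_p/(4πR_p³) = 3 × (3.08 × 10²⁷) / (4π × (7.74 × 10⁷ m)³) = 1590 kg/m³
d_R = 2.44 × 77400 km × (1590/4890)^(1/3)
    = 1.30 × 10⁵ km

1.30 × 10⁵ km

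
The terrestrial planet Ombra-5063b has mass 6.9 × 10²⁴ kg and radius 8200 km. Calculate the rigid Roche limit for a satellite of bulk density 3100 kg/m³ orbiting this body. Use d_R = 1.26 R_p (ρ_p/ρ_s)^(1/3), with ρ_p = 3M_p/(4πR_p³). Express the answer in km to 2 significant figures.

ρ_p = 3M_p/(4πR_p³) = 3 × (6.9 × 10²⁴) / (4π × (8.2 × 10⁶ m)³) = 3000 kg/m³
d_R = 1.26 × 8200 km × (3000/3100)^(1/3)
    = 10000 km

10000 km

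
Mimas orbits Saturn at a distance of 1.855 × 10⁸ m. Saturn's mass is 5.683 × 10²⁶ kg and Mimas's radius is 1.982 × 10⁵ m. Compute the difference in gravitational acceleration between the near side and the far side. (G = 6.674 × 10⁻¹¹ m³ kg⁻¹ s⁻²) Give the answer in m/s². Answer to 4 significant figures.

4.711 × 10⁻³ m/s²

The field gradient is 2GM/d³; across the full diameter 2r the difference is 4GMr/d³.
Δa = 4GMr/d³
   = 4 × (6.674 × 10⁻¹¹) × (5.683 × 10²⁶) × (1.982 × 10⁵) / (1.855 × 10⁸)³
   = 4.711 × 10⁻³ m/s²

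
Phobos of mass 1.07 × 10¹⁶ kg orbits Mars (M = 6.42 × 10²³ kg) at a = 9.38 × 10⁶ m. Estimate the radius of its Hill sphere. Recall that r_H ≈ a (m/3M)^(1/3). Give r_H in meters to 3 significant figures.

1.66 × 10⁴ m

r_H ≈ a (m/3M)^(1/3)
    = (9.38 × 10⁶) × (1.07 × 10¹⁶ / (3 × 6.42 × 10²³))^(1/3)
    = 1.66 × 10⁴ m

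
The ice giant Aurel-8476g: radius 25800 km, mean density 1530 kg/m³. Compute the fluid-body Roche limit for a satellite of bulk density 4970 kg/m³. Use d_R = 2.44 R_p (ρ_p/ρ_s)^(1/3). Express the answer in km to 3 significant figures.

42500 km

d_R = 2.44 × 25800 km × (1530/4970)^(1/3)
    = 42500 km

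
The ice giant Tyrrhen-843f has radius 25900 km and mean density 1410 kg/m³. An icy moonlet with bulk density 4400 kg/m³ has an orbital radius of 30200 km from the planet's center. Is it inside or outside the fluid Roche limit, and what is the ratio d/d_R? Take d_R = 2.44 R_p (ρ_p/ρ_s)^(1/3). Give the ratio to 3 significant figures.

inside; d/d_R ≈ 0.698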